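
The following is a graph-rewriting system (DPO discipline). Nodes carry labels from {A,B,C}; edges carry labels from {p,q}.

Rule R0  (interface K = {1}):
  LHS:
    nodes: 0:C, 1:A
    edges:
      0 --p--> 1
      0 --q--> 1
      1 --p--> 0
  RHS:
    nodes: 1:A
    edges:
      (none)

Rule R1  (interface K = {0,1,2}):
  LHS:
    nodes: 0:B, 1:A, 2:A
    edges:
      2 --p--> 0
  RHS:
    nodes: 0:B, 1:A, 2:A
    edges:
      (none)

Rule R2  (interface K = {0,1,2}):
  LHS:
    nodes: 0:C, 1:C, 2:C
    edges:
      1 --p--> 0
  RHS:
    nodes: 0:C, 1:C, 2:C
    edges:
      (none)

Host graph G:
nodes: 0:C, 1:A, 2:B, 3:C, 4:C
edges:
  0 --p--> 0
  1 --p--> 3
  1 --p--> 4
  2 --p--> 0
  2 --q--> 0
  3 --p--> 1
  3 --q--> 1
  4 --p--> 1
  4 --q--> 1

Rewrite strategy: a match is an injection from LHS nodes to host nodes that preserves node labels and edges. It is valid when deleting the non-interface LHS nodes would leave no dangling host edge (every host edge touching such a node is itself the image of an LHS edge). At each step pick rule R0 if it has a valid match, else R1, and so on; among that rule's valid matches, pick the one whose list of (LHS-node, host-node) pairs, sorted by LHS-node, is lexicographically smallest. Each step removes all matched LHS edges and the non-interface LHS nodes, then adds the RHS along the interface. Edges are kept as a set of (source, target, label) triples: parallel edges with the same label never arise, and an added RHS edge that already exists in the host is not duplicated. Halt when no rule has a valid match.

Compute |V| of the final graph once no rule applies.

initial: |V|=5 |E|=9  E = 0-p->0 1-p->3 1-p->4 2-p->0 2-q->0 3-p->1 3-q->1 4-p->1 4-q->1
step 1: apply R0 at {0↦3, 1↦1}  → |V|=4 |E|=6  E = 0-p->0 1-p->4 2-p->0 2-q->0 4-p->1 4-q->1
step 2: apply R0 at {0↦4, 1↦1}  → |V|=3 |E|=3  E = 0-p->0 2-p->0 2-q->0
halt: no rule applies after step 2
NF nodes: {0:C, 1:A, 2:B}

Answer: 3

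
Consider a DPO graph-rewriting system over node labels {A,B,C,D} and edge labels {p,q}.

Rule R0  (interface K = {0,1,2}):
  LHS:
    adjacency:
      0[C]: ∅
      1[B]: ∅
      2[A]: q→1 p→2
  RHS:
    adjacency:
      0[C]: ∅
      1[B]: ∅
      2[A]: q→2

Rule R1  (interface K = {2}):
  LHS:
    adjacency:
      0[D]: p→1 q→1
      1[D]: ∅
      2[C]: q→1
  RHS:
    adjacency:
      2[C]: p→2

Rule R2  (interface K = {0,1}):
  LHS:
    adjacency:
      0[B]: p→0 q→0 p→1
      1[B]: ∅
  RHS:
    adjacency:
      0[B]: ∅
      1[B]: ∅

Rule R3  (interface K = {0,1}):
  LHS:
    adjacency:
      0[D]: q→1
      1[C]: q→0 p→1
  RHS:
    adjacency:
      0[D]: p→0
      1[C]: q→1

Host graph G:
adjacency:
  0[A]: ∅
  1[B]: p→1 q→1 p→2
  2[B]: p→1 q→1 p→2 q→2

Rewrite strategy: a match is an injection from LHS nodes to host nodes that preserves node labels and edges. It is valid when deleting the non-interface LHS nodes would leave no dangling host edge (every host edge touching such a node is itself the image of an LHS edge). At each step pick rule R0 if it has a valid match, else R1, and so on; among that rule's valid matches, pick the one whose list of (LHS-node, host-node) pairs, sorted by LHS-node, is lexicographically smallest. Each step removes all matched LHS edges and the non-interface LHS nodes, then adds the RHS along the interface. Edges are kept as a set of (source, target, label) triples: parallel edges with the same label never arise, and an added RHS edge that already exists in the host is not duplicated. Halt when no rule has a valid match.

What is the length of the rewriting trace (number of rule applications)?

Answer: 2

Derivation:
[0] host  ⇒  3 nodes, 7 edges  {1-p->1 1-q->1 1-p->2 2-p->1 2-q->1 2-p->2 2-q->2}
[1] R2 @ {0↦1, 1↦2}  ⇒  3 nodes, 4 edges  {2-p->1 2-q->1 2-p->2 2-q->2}
[2] R2 @ {0↦2, 1↦1}  ⇒  3 nodes, 1 edges  {2-q->1}
normal form: no rule applies after step 2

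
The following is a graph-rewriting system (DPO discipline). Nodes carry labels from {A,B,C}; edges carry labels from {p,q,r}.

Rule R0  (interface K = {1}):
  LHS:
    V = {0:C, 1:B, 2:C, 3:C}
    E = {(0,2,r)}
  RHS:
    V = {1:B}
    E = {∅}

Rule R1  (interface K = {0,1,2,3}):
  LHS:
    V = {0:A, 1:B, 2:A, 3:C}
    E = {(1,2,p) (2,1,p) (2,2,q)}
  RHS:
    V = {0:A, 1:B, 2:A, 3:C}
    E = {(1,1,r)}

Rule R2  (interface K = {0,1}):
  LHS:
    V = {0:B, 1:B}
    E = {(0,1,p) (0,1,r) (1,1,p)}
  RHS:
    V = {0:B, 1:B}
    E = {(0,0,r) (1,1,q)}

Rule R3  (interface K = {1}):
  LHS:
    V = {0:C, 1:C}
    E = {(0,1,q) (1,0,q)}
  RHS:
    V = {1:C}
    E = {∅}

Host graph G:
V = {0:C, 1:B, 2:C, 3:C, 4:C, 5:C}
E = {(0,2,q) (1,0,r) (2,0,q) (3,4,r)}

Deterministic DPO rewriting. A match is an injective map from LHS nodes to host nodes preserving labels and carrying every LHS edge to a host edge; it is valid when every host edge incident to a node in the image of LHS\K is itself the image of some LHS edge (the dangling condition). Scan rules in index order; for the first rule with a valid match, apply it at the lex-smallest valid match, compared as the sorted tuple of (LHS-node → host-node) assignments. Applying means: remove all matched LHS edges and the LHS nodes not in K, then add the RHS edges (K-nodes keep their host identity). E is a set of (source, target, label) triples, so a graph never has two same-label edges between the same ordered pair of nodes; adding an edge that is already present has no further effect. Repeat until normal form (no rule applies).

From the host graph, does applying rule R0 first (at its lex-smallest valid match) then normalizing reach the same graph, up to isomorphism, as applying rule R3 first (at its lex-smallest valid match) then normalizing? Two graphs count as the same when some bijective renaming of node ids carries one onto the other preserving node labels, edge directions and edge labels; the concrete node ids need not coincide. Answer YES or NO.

Answer: YES

Steps:
branch R0-first: apply at {0↦3, 1↦1, 2↦4, 3↦5} → |E|=3, then 1 more step(s) → NF |V|=2 |E|=1 V={0:C, 1:B} E=1-r->0
branch R3-first: apply at {0↦2, 1↦0} → |E|=2, then 1 more step(s) → NF |V|=2 |E|=1 V={0:C, 1:B} E=1-r->0
graphs isomorphic (equal up to label-preserving node renaming)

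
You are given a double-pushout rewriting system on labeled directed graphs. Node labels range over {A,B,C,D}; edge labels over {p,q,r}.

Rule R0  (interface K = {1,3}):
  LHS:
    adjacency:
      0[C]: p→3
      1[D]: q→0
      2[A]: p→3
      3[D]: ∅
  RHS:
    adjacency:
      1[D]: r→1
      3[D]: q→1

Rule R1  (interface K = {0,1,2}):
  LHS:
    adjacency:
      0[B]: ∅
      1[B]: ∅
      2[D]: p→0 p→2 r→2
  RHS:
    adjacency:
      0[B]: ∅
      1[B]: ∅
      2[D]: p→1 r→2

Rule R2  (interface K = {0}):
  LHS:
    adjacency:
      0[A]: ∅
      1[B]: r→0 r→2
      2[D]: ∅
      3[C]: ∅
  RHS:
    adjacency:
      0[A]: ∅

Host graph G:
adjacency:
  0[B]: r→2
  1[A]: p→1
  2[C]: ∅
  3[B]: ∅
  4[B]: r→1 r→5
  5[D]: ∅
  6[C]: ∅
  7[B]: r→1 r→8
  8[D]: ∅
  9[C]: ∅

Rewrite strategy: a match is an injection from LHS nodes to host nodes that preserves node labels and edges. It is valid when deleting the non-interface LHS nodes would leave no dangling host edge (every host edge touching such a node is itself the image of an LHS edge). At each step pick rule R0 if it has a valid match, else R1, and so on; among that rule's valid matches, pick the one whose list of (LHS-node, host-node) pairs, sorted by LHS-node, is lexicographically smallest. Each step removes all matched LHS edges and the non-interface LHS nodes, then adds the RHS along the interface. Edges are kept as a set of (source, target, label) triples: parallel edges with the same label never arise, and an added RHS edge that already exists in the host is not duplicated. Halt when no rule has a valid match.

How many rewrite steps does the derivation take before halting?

Answer: 2

Rewrite trace:
[0] host  ⇒  10 nodes, 6 edges  {0-r->2 1-p->1 4-r->1 4-r->5 7-r->1 7-r->8}
[1] R2 @ {0↦1, 1↦4, 2↦5, 3↦6}  ⇒  7 nodes, 4 edges  {0-r->2 1-p->1 7-r->1 7-r->8}
[2] R2 @ {0↦1, 1↦7, 2↦8, 3↦9}  ⇒  4 nodes, 2 edges  {0-r->2 1-p->1}
normal form: no rule applies after step 2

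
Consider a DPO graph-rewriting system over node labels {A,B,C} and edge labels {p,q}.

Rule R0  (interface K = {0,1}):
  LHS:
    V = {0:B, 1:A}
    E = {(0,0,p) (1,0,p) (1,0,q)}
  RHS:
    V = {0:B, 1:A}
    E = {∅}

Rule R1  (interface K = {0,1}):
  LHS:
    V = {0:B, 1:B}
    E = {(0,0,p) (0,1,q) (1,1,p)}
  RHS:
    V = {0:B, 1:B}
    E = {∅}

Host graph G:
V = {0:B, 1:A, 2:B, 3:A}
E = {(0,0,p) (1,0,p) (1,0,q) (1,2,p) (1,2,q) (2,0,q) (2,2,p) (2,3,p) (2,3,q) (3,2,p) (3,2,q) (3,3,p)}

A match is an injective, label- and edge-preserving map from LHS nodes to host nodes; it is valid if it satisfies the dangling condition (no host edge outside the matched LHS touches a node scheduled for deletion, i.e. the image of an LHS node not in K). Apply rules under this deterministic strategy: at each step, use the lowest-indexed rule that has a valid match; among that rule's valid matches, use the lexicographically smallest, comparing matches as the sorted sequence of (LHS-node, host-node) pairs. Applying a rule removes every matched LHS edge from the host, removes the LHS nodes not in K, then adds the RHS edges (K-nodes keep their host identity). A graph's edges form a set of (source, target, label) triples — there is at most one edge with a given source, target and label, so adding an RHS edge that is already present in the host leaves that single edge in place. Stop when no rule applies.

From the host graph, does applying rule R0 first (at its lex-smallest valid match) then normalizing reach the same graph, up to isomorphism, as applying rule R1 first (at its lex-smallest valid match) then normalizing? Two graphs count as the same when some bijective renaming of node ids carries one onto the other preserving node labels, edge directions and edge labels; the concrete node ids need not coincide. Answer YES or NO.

Answer: NO

Derivation:
branch R0-first: apply at {0↦0, 1↦1} → |E|=9, then 1 more step(s) → NF |V|=4 |E|=6 V={0:B, 1:A, 2:B, 3:A} E=2-q->0 2-p->3 2-q->3 3-p->2 3-q->2 3-p->3
branch R1-first: apply at {0↦2, 1↦0} → |E|=9, then 0 more step(s) → NF |V|=4 |E|=9 V={0:B, 1:A, 2:B, 3:A} E=1-p->0 1-q->0 1-p->2 1-q->2 2-p->3 2-q->3 3-p->2 3-q->2 3-p->3
graphs not isomorphic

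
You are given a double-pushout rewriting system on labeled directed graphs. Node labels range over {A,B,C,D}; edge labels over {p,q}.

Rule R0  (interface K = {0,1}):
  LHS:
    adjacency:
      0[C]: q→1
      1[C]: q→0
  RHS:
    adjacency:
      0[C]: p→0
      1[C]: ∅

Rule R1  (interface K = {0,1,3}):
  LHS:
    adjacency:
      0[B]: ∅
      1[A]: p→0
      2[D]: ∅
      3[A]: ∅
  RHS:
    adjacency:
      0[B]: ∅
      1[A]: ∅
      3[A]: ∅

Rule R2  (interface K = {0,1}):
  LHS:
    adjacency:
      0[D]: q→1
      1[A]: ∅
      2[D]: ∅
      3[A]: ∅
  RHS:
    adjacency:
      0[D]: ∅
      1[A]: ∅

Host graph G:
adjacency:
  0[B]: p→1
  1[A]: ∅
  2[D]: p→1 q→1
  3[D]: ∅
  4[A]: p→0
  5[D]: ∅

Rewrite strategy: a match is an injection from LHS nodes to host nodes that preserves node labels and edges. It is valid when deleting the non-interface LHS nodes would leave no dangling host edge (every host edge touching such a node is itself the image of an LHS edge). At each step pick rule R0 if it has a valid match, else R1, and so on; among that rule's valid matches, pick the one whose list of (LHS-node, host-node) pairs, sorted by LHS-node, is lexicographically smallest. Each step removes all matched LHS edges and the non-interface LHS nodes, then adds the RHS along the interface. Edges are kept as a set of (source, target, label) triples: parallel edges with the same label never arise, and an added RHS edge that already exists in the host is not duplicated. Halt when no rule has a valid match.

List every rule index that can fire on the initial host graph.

R0: no valid match — LHS pattern not found
R1: 2 valid matches — {0↦0, 1↦4, 2↦3, 3↦1}, {0↦0, 1↦4, 2↦5, 3↦1}
R2: no valid match — 2 raw matches, all fail dangling condition

Answer: [R1]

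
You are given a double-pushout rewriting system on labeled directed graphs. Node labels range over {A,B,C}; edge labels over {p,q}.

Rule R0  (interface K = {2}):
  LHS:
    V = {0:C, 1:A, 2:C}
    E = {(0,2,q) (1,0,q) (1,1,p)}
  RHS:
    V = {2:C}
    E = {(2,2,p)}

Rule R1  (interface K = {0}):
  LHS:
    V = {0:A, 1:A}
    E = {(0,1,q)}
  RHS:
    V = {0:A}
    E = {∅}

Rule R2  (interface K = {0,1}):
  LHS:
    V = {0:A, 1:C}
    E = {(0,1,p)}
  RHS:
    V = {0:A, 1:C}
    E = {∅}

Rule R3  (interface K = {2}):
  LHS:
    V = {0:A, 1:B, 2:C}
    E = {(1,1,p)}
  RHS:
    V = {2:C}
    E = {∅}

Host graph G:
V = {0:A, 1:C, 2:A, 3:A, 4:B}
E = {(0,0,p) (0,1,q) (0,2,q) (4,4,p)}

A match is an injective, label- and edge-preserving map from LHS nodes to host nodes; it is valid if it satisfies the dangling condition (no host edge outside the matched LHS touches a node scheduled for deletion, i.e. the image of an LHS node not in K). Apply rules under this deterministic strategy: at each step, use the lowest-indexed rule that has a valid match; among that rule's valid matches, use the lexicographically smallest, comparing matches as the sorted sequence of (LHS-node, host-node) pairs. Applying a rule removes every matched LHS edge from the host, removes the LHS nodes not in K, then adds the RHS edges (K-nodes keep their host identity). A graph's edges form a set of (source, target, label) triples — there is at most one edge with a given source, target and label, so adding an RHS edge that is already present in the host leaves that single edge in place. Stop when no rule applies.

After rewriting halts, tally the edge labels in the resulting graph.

Answer: p:1 q:1

Derivation:
initial: |V|=5 |E|=4  E = 0-p->0 0-q->1 0-q->2 4-p->4
step 1: apply R1 at {0↦0, 1↦2}  → |V|=4 |E|=3  E = 0-p->0 0-q->1 4-p->4
step 2: apply R3 at {0↦3, 1↦4, 2↦1}  → |V|=2 |E|=2  E = 0-p->0 0-q->1
normal form: no rule applies after step 2
NF edges: [(0, 0, 'p'), (0, 1, 'q')]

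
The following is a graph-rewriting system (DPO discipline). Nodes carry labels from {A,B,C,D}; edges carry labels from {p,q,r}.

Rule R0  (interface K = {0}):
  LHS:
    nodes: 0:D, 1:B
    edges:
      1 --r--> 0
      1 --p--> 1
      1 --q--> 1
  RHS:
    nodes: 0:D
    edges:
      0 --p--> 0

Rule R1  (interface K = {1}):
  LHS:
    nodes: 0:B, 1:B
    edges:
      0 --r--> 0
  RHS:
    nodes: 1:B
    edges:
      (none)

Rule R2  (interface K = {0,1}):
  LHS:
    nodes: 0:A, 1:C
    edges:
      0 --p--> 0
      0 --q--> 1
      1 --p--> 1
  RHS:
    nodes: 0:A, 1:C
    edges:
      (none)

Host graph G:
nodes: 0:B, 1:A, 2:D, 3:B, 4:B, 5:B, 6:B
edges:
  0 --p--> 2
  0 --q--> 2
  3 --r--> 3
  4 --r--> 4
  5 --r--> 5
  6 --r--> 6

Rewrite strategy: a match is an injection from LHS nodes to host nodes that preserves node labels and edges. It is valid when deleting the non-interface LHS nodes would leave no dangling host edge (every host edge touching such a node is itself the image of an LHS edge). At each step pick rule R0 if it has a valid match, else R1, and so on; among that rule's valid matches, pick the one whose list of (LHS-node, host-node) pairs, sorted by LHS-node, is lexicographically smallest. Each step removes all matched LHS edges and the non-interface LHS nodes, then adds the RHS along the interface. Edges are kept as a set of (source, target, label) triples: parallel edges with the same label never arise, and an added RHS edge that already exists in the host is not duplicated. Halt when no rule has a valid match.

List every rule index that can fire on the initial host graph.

Answer: [R1]

Rewrite trace:
R0: no valid match — LHS pattern not found
R1: 16 valid matches — {0↦3, 1↦0}, {0↦3, 1↦4}, {0↦3, 1↦5} (+13 more)
R2: no valid match — LHS pattern not found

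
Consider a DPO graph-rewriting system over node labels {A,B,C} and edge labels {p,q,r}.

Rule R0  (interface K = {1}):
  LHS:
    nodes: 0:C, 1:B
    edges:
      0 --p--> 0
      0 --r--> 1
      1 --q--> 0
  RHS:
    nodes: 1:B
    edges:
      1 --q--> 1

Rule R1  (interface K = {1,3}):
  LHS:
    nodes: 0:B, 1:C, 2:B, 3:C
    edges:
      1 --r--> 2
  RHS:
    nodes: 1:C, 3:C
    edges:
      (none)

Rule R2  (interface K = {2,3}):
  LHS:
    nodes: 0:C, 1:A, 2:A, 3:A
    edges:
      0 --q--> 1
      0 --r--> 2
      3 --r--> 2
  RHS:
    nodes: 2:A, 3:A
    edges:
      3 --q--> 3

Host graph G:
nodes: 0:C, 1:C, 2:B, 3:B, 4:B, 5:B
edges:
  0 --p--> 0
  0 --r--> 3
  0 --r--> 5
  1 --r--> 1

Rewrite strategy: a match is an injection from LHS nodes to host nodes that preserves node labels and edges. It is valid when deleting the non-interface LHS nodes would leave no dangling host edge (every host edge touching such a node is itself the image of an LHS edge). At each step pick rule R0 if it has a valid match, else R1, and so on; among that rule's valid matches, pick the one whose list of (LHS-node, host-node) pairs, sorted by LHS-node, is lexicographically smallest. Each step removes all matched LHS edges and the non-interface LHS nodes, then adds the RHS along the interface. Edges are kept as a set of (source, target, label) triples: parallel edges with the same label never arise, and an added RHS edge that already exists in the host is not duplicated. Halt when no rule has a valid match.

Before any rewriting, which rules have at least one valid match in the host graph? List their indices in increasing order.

Answer: [R1]

Rewrite trace:
R0: no valid match — LHS pattern not found
R1: 4 valid matches — {0↦2, 1↦0, 2↦3, 3↦1}, {0↦2, 1↦0, 2↦5, 3↦1}, {0↦4, 1↦0, 2↦3, 3↦1} (+1 more)
R2: no valid match — LHS pattern not found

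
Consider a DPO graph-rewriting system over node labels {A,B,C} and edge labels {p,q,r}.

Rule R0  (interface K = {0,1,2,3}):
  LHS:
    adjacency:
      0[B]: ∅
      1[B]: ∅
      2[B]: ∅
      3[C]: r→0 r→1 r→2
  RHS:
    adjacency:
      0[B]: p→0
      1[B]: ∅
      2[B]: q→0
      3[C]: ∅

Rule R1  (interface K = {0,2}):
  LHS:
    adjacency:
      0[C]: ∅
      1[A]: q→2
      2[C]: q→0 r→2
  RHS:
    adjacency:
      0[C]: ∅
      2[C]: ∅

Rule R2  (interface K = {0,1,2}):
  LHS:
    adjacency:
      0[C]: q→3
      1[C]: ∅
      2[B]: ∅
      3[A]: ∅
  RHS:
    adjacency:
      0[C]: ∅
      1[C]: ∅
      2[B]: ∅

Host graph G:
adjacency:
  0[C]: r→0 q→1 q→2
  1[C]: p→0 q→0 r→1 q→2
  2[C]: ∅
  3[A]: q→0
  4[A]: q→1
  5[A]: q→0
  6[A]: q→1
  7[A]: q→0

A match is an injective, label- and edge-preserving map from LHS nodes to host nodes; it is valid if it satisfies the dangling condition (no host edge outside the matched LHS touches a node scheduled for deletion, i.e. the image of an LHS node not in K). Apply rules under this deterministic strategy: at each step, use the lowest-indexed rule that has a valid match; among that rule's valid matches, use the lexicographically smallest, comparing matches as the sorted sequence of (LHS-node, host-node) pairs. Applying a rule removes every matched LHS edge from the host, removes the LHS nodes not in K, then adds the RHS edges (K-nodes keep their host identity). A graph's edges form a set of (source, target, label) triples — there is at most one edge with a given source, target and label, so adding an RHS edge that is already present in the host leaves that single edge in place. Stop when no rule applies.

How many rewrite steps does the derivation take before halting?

start.  V:8 E:12  edges: 0-r->0 0-q->1 0-q->2 1-p->0 1-q->0 1-r->1 1-q->2 3-q->0 4-q->1 5-q->0 6-q->1 7-q->0
1. fire R1 via {0↦0, 1↦4, 2↦1}  →  V:7 E:9  edges: 0-r->0 0-q->1 0-q->2 1-p->0 1-q->2 3-q->0 5-q->0 6-q->1 7-q->0
2. fire R1 via {0↦1, 1↦3, 2↦0}  →  V:6 E:6  edges: 0-q->2 1-p->0 1-q->2 5-q->0 6-q->1 7-q->0
final graph: no rule applies after step 2

Answer: 2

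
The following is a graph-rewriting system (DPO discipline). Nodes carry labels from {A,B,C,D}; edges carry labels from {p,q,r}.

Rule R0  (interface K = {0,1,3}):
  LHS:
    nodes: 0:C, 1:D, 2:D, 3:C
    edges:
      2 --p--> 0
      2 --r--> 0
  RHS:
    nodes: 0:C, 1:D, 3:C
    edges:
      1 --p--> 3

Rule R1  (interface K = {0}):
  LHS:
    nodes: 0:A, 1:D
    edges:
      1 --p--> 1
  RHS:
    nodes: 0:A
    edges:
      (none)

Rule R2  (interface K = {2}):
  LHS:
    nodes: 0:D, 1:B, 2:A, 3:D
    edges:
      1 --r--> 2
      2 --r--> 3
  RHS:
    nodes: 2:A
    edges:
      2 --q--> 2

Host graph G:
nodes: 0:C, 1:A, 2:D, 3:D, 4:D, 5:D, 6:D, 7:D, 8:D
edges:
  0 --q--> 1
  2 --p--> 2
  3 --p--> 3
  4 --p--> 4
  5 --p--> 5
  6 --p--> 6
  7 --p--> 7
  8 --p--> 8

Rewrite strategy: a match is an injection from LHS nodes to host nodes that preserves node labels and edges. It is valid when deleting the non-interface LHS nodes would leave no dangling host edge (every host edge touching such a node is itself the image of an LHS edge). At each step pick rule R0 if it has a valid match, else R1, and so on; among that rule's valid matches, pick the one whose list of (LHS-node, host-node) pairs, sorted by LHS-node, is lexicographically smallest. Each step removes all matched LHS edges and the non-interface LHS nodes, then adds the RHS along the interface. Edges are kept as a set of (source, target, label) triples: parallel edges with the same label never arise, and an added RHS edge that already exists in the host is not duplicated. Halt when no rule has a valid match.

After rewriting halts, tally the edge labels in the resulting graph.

Answer: q:1

Steps:
[0] host  ⇒  9 nodes, 8 edges  {0-q->1 2-p->2 3-p->3 4-p->4 5-p->5 6-p->6 7-p->7 8-p->8}
[1] R1 @ {0↦1, 1↦2}  ⇒  8 nodes, 7 edges  {0-q->1 3-p->3 4-p->4 5-p->5 6-p->6 7-p->7 8-p->8}
[2] R1 @ {0↦1, 1↦3}  ⇒  7 nodes, 6 edges  {0-q->1 4-p->4 5-p->5 6-p->6 7-p->7 8-p->8}
[3] R1 @ {0↦1, 1↦4}  ⇒  6 nodes, 5 edges  {0-q->1 5-p->5 6-p->6 7-p->7 8-p->8}
[4] R1 @ {0↦1, 1↦5}  ⇒  5 nodes, 4 edges  {0-q->1 6-p->6 7-p->7 8-p->8}
[5] R1 @ {0↦1, 1↦6}  ⇒  4 nodes, 3 edges  {0-q->1 7-p->7 8-p->8}
[6] R1 @ {0↦1, 1↦7}  ⇒  3 nodes, 2 edges  {0-q->1 8-p->8}
[7] R1 @ {0↦1, 1↦8}  ⇒  2 nodes, 1 edges  {0-q->1}
normal form: no rule applies after step 7
NF edges: [(0, 1, 'q')]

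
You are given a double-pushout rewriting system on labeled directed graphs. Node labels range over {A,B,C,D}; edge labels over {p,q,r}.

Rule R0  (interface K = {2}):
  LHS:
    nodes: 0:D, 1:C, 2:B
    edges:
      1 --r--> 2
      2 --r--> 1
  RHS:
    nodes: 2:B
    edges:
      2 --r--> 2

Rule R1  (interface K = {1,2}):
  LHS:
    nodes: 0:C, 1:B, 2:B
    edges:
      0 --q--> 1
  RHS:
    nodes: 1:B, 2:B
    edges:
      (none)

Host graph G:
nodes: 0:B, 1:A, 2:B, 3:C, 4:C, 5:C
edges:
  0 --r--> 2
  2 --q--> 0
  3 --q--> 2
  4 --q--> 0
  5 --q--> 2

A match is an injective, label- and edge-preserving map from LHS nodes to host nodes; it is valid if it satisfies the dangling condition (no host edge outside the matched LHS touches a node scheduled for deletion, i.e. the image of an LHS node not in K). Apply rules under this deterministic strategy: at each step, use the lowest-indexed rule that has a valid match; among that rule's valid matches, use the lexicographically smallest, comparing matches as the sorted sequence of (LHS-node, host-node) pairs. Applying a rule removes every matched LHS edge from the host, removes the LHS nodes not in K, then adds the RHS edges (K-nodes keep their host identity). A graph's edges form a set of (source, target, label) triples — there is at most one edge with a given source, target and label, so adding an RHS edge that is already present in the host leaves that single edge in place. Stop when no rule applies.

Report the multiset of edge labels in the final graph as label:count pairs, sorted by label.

initial: |V|=6 |E|=5  E = 0-r->2 2-q->0 3-q->2 4-q->0 5-q->2
step 1: apply R1 at {0↦3, 1↦2, 2↦0}  → |V|=5 |E|=4  E = 0-r->2 2-q->0 4-q->0 5-q->2
step 2: apply R1 at {0↦4, 1↦0, 2↦2}  → |V|=4 |E|=3  E = 0-r->2 2-q->0 5-q->2
step 3: apply R1 at {0↦5, 1↦2, 2↦0}  → |V|=3 |E|=2  E = 0-r->2 2-q->0
normal form: no rule applies after step 3
NF edges: [(0, 2, 'r'), (2, 0, 'q')]

Answer: q:1 r:1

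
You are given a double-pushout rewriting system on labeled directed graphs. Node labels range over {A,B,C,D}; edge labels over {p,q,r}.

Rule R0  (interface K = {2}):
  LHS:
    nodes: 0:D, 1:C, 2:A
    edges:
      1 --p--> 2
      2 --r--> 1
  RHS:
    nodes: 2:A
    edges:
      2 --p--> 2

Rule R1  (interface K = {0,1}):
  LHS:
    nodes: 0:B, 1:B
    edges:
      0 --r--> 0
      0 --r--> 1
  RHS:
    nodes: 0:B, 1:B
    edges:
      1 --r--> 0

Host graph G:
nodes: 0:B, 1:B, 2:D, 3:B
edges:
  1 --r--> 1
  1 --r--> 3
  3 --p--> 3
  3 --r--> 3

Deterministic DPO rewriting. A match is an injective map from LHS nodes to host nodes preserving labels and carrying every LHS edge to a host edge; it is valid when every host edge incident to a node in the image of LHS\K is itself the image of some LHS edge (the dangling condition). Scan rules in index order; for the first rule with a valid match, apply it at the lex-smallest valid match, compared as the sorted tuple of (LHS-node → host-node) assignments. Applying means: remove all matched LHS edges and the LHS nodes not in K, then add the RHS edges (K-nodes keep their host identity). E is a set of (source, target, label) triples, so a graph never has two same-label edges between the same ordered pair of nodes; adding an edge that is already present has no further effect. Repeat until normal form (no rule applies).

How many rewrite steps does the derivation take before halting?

initial: |V|=4 |E|=4  E = 1-r->1 1-r->3 3-p->3 3-r->3
step 1: apply R1 at {0↦1, 1↦3}  → |V|=4 |E|=3  E = 3-r->1 3-p->3 3-r->3
step 2: apply R1 at {0↦3, 1↦1}  → |V|=4 |E|=2  E = 1-r->3 3-p->3
normal form: no rule applies after step 2

Answer: 2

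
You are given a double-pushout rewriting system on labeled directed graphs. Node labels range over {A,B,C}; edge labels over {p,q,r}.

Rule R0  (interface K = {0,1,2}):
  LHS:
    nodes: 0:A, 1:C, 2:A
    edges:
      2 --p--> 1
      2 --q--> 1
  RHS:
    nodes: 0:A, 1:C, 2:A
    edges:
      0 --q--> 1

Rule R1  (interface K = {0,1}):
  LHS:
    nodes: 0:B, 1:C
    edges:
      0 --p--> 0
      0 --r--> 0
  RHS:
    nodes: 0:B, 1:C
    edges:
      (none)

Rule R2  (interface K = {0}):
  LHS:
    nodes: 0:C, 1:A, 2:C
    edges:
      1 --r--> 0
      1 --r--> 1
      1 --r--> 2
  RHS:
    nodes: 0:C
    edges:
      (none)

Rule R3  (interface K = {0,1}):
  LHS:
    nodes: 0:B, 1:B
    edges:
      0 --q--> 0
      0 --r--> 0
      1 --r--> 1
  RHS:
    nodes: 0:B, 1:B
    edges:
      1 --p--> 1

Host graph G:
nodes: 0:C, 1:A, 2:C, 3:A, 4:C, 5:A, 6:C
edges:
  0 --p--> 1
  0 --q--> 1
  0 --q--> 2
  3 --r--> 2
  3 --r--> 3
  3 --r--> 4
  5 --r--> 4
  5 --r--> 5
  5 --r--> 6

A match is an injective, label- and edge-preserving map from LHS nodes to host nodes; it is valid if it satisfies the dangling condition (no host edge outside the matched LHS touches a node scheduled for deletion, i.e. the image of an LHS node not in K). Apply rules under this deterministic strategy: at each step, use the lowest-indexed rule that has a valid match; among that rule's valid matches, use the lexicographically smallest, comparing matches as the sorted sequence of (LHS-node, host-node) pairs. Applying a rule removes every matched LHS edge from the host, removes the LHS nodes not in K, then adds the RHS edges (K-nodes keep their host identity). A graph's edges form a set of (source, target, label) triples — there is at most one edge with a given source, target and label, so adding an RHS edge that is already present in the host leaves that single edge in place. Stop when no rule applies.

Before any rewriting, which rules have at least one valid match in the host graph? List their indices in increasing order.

R0: no valid match — LHS pattern not found
R1: no valid match — LHS pattern not found
R2: 1 valid match — {0↦4, 1↦5, 2↦6}
R3: no valid match — LHS pattern not found

Answer: [R2]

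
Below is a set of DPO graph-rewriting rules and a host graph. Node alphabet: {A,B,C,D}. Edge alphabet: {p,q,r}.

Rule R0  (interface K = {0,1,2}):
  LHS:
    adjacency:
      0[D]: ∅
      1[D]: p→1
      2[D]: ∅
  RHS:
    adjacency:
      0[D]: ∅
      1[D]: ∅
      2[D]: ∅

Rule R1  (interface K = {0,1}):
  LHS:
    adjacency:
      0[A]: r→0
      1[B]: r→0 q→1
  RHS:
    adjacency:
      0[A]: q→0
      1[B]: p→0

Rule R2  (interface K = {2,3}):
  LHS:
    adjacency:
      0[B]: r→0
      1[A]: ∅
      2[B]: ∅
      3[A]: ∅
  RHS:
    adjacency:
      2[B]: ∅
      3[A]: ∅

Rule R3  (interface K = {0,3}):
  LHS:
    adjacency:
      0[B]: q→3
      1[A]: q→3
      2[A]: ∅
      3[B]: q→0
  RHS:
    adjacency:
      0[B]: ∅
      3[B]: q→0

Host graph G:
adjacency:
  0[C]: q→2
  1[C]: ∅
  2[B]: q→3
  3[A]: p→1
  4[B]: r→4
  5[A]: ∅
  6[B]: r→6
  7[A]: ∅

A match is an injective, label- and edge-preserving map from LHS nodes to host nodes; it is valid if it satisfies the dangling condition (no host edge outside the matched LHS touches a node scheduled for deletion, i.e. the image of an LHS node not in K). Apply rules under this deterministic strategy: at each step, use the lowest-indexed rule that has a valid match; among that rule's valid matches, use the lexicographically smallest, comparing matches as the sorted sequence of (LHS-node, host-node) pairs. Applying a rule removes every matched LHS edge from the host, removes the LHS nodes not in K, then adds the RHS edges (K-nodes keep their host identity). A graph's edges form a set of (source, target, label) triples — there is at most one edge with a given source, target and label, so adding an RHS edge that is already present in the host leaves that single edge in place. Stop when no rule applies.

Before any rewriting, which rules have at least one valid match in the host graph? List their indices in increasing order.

R0: no valid match — LHS pattern not found
R1: no valid match — LHS pattern not found
R2: 16 valid matches — {0↦4, 1↦5, 2↦2, 3↦3}, {0↦4, 1↦5, 2↦2, 3↦7}, {0↦4, 1↦5, 2↦6, 3↦3} (+13 more)
R3: no valid match — LHS pattern not found

Answer: [R2]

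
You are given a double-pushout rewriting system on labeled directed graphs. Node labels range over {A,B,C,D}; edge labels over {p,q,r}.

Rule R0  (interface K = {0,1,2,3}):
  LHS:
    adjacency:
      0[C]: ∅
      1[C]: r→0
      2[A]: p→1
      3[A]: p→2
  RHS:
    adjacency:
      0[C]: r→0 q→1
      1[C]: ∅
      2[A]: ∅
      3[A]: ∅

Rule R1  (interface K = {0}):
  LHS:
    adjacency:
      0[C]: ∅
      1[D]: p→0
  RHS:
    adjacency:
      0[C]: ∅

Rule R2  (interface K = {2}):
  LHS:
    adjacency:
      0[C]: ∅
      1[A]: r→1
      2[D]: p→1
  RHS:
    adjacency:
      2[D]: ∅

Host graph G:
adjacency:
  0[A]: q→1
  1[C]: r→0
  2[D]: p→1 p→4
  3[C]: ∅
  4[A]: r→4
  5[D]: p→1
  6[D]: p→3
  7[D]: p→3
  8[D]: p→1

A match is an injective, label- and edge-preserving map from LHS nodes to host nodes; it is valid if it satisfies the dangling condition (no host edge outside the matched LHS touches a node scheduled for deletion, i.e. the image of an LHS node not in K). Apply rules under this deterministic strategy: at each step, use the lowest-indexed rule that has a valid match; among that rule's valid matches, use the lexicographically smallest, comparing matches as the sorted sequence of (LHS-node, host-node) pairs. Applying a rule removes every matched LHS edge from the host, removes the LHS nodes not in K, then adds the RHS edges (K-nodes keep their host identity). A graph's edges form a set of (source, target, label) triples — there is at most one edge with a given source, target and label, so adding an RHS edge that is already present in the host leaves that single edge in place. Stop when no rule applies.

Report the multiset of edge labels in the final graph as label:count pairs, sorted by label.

Answer: q:1 r:1

Steps:
[0] host  ⇒  9 nodes, 9 edges  {0-q->1 1-r->0 2-p->1 2-p->4 4-r->4 5-p->1 6-p->3 7-p->3 8-p->1}
[1] R1 @ {0↦1, 1↦5}  ⇒  8 nodes, 8 edges  {0-q->1 1-r->0 2-p->1 2-p->4 4-r->4 6-p->3 7-p->3 8-p->1}
[2] R1 @ {0↦1, 1↦8}  ⇒  7 nodes, 7 edges  {0-q->1 1-r->0 2-p->1 2-p->4 4-r->4 6-p->3 7-p->3}
[3] R1 @ {0↦3, 1↦6}  ⇒  6 nodes, 6 edges  {0-q->1 1-r->0 2-p->1 2-p->4 4-r->4 7-p->3}
[4] R1 @ {0↦3, 1↦7}  ⇒  5 nodes, 5 edges  {0-q->1 1-r->0 2-p->1 2-p->4 4-r->4}
[5] R2 @ {0↦3, 1↦4, 2↦2}  ⇒  3 nodes, 3 edges  {0-q->1 1-r->0 2-p->1}
[6] R1 @ {0↦1, 1↦2}  ⇒  2 nodes, 2 edges  {0-q->1 1-r->0}
normal form: no rule applies after step 6
NF edges: [(0, 1, 'q'), (1, 0, 'r')]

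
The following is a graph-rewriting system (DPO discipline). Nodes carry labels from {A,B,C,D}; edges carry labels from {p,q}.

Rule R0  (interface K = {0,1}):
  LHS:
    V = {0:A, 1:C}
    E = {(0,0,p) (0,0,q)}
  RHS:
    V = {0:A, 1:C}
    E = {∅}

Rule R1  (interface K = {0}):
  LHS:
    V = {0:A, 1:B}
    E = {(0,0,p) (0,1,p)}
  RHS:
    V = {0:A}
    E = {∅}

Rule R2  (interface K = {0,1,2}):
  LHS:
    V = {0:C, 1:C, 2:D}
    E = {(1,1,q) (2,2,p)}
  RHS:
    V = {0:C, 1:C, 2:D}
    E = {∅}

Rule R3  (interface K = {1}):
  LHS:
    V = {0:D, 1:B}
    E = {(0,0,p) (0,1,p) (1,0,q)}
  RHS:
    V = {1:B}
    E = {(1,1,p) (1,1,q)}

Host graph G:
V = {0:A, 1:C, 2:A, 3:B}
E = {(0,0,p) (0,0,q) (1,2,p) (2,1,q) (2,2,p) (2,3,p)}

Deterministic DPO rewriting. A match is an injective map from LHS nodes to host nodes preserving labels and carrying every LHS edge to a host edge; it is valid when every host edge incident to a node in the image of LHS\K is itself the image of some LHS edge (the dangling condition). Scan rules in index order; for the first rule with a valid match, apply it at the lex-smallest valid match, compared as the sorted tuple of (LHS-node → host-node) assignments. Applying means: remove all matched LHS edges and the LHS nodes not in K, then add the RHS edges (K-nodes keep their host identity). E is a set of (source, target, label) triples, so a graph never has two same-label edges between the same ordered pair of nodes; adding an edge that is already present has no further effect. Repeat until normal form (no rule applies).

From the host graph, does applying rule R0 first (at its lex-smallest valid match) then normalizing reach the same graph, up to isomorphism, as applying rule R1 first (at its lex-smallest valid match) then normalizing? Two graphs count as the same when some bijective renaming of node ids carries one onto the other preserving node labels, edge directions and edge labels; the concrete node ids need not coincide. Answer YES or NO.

Answer: YES

Derivation:
branch R0-first: apply at {0↦0, 1↦1} → |E|=4, then 1 more step(s) → NF |V|=3 |E|=2 V={0:A, 1:C, 2:A} E=1-p->2 2-q->1
branch R1-first: apply at {0↦2, 1↦3} → |E|=4, then 1 more step(s) → NF |V|=3 |E|=2 V={0:A, 1:C, 2:A} E=1-p->2 2-q->1
graphs isomorphic (equal up to label-preserving node renaming)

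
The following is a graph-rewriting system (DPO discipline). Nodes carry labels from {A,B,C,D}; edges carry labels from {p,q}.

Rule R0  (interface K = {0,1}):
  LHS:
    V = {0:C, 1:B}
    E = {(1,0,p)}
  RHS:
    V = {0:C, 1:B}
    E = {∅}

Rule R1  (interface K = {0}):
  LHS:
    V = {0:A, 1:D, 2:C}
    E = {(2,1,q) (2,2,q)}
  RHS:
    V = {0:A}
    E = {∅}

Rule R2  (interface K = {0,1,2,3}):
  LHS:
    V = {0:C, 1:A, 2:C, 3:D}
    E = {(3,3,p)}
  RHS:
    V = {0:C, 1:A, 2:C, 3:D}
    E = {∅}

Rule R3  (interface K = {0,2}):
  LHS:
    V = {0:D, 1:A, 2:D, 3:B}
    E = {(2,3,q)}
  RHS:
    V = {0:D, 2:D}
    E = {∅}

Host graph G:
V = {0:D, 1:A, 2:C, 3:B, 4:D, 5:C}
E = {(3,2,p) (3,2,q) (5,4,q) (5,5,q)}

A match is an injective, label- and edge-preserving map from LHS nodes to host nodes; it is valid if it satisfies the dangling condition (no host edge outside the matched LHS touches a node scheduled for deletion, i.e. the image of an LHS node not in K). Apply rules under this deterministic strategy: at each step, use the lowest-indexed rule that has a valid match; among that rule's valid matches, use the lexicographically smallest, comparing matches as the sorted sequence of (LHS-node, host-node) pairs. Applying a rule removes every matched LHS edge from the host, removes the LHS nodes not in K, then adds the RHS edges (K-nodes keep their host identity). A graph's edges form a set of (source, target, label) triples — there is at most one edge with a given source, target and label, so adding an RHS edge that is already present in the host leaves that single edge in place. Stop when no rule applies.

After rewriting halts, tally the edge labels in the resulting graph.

start.  V:6 E:4  edges: 3-p->2 3-q->2 5-q->4 5-q->5
1. fire R0 via {0↦2, 1↦3}  →  V:6 E:3  edges: 3-q->2 5-q->4 5-q->5
2. fire R1 via {0↦1, 1↦4, 2↦5}  →  V:4 E:1  edges: 3-q->2
halt: no rule applies after step 2
NF edges: [(3, 2, 'q')]

Answer: q:1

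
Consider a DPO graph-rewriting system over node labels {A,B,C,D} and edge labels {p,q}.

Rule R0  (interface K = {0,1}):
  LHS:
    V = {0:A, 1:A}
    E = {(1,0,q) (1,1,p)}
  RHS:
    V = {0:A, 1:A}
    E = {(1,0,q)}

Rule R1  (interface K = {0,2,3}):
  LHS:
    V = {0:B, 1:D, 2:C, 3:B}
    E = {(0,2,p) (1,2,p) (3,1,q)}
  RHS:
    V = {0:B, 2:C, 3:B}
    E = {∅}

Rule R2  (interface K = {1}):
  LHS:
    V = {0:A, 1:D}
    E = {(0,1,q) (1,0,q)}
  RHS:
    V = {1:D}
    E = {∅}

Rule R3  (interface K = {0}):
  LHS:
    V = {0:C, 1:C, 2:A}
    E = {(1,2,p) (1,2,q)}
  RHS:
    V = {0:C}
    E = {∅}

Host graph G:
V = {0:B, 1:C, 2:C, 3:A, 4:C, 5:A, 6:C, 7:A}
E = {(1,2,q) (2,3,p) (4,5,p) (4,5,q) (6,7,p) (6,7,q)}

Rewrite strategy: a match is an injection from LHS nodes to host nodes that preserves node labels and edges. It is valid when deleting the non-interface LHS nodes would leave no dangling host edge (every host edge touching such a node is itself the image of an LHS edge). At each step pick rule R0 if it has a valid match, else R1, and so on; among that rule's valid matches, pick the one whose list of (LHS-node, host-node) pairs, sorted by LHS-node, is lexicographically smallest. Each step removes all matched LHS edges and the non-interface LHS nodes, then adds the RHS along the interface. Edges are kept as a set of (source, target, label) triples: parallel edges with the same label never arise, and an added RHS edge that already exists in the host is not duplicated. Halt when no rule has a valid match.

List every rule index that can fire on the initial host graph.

Answer: [R3]

Rewrite trace:
R0: no valid match — LHS pattern not found
R1: no valid match — LHS pattern not found
R2: no valid match — LHS pattern not found
R3: 6 valid matches — {0↦1, 1↦4, 2↦5}, {0↦1, 1↦6, 2↦7}, {0↦2, 1↦4, 2↦5} (+3 more)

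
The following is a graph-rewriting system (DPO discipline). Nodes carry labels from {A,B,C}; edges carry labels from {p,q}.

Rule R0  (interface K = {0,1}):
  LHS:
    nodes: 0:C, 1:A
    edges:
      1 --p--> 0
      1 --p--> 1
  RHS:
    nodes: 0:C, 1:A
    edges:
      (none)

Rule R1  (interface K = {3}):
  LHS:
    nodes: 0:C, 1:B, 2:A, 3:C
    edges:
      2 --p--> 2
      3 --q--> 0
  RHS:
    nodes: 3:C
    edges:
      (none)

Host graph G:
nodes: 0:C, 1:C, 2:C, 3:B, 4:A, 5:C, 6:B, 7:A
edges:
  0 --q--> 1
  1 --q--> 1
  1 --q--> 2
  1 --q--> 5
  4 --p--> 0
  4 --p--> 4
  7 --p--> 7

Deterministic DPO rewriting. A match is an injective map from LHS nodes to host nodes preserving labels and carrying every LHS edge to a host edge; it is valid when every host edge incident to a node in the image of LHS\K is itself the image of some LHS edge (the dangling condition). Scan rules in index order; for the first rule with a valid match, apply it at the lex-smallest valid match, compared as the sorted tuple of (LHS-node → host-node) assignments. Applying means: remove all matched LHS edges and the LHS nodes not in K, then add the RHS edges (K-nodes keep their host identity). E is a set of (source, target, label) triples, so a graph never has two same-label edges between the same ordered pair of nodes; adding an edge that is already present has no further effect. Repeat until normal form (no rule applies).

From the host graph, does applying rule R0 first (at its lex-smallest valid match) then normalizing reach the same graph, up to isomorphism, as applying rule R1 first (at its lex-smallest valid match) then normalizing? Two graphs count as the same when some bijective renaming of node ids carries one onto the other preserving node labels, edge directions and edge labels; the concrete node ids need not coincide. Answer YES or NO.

branch R0-first: apply at {0↦0, 1↦4} → |E|=5, then 1 more step(s) → NF |V|=5 |E|=3 V={0:C, 1:C, 4:A, 5:C, 6:B} E=0-q->1 1-q->1 1-q->5
branch R1-first: apply at {0↦2, 1↦3, 2↦7, 3↦1} → |E|=5, then 1 more step(s) → NF |V|=5 |E|=3 V={0:C, 1:C, 4:A, 5:C, 6:B} E=0-q->1 1-q->1 1-q->5
graphs isomorphic (equal up to label-preserving node renaming)

Answer: YES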